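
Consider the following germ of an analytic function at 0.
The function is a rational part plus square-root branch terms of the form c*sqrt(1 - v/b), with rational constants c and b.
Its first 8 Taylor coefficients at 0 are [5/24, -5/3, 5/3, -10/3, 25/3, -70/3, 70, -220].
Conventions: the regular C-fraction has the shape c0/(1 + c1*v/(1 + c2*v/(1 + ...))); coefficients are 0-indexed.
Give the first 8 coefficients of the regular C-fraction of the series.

Taylor coefficients (read off): a_0 = 5/24, a_1 = -5/3, a_2 = 5/3, a_3 = -10/3, a_4 = 25/3, a_5 = -70/3, a_6 = 70, a_7 = -220.
c0 = a_0 = 5/24. Peel one level at a time: if S = 1 + c*v/S' with S'(0) = 1, then c is the v-coefficient of S and S' = c*v/(S - 1).
S_1 = c0/f = 1 + (8)*v + (56)*v^2 + ...; c1 = 8.
S_2 = c1*v/(S_1 - 1) = 1 + (-7)*v + (-1)*v^2 + ...; c2 = -7.
S_3 = c2*v/(S_2 - 1) = 1 + (-1/7)*v + (15/49)*v^2 + ...; c3 = -1/7.
S_4 = c3*v/(S_3 - 1) = 1 + (15/7)*v + (-1)*v^2 + ...; c4 = 15/7.
S_5 = c4*v/(S_4 - 1) = 1 + (7/15)*v + (-161/225)*v^2 + ...; c5 = 7/15.
S_6 = c5*v/(S_5 - 1) = 1 + (23/15)*v + (-1)*v^2 + ...; c6 = 23/15.
S_7 = c6*v/(S_6 - 1) = 1 + (15/23)*v + ...; c7 = 15/23.

The regular C-fraction coefficients are [5/24, 8, -7, -1/7, 15/7, 7/15, 23/15, 15/23].


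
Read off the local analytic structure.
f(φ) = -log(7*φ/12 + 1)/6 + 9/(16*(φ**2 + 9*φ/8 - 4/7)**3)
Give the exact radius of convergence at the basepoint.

The radius of convergence is -9/16 + (1/112)*sqrt(11137).

Denominator factor (φ**2 + 9*φ/8 - 4/7)^3: discriminant 1591/448, real irrational roots -9/16 + (1/112)*sqrt(11137) and -9/16 - (1/112)*sqrt(11137); poles of order 3, moduli -9/16 + (1/112)*sqrt(11137) and 9/16 + (1/112)*sqrt(11137).
Branch term (-1/6)*log(1 - φ/(-12/7)): its argument vanishes at φ = -12/7, a logarithmic branch point, modulus 12/7.
The radius of convergence is the smallest modulus among the singular points: -9/16 + (1/112)*sqrt(11137).


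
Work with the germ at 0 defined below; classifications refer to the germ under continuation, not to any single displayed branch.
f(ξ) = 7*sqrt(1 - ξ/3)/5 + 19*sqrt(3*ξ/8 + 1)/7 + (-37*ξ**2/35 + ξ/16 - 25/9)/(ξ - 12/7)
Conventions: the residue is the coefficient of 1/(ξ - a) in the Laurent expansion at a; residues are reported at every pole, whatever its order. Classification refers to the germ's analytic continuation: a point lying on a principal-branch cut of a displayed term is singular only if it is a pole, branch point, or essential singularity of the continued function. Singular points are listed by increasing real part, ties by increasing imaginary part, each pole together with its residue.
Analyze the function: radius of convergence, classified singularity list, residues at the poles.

Denominator factor (ξ - 12/7): pole of order 1 at 12/7, modulus 12/7.
Branch term (7/5)*sqrt(1 - ξ/(3)): its argument vanishes at ξ = 3, a square-root branch point, modulus 3.
Branch term (19/7)*sqrt(1 - ξ/(-8/3)): its argument vanishes at ξ = -8/3, a square-root branch point, modulus 8/3.
The radius of convergence is the smallest modulus among the singular points: 12/7.
The branch terms are analytic at 12/7 and contribute nothing to the residue; only the rational part matters.
At the order-1 pole 12/7 set g(ξ) = (ξ - (12/7))*(rational part) = -37*ξ**2/35 + ξ/16 - 25/9.
Simple pole: residue = g(a) at a = 12/7, which is -356693/61740.
List the singular points by increasing real part (a conjugate pair: the negative imaginary part first).

Radius of convergence at 0: 12/7.
At -8/3: an algebraic (square-root) branch point.
At 12/7: a pole of order 1; residue -356693/61740.
At 3: an algebraic (square-root) branch point.


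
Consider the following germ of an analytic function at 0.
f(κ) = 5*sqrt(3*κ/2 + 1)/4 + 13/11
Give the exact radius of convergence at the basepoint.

Branch term (5/4)*sqrt(1 - κ/(-2/3)): its argument vanishes at κ = -2/3, a square-root branch point, modulus 2/3.
The radius of convergence is the smallest modulus among the singular points: 2/3.

The radius of convergence is 2/3.


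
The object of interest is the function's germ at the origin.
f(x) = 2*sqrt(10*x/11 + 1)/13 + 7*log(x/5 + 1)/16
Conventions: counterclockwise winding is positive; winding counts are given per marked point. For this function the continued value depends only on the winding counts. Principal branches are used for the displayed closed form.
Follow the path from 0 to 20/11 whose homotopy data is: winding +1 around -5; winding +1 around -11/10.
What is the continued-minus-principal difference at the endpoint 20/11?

The rational part is single-valued and drops out of the difference; each branch term changes only by its own monodromy.
(2/13)*sqrt(1 - x/(-11/10)): winding +1 is odd, the square root flips sign, contributing -2*(2/13)*sqrt(1 - (20/11)/(-11/10)) = -2*(2/13)*sqrt(321/121) = -(4/143)*sqrt(321).
(7/16)*log(1 - x/(-5)): each positive loop around -5 adds 2*pi*i to the log, so winding +1 contributes (7/16)*(1)*2*pi*i = (7/8)*pi*i.
Summing the contributions at x = 20/11 gives (-(4/143)*sqrt(321)) + ((7/8)*pi)*i.

Continued minus principal equals (-(4/143)*sqrt(321)) + ((7/8)*pi)*i.


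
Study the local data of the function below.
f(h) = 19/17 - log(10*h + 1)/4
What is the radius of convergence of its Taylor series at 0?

The radius of convergence is 1/10.

Branch term (-1/4)*log(1 - h/(-1/10)): its argument vanishes at h = -1/10, a logarithmic branch point, modulus 1/10.
The radius of convergence is the smallest modulus among the singular points: 1/10.


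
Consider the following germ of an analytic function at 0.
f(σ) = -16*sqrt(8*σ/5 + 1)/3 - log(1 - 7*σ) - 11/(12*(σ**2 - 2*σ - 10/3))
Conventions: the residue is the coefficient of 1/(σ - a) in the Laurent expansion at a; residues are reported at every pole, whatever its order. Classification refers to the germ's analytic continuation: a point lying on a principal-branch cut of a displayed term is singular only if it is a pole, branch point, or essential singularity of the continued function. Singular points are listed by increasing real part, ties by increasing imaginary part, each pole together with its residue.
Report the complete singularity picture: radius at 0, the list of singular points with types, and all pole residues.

Denominator factor (σ**2 - 2*σ - 10/3): discriminant 52/3, real irrational roots 1 + (1/3)*sqrt(39) and 1 - (1/3)*sqrt(39); poles of order 1, moduli 1 + (1/3)*sqrt(39) and -1 + (1/3)*sqrt(39).
Branch term (-1)*log(1 - σ/(1/7)): its argument vanishes at σ = 1/7, a logarithmic branch point, modulus 1/7.
Branch term (-16/3)*sqrt(1 - σ/(-5/8)): its argument vanishes at σ = -5/8, a square-root branch point, modulus 5/8.
The radius of convergence is the smallest modulus among the singular points: 1/7.
The branch terms are analytic at 1 - (1/3)*sqrt(39) and contribute nothing to the residue; only the rational part matters.
The factor σ**2 - 2*σ - 10/3 splits as (σ - a)(σ - a') with a = 1 - (1/3)*sqrt(39), a' = 1 + (1/3)*sqrt(39). At the order-1 pole a set g(σ) = (σ - a)*(rational part) = [-11/12] / (σ - a').
Simple pole: residue = g(a) at a = 1 - (1/3)*sqrt(39), which is (11/312)*sqrt(39).
The branch terms are analytic at 1 + (1/3)*sqrt(39) and contribute nothing to the residue; only the rational part matters.
The factor σ**2 - 2*σ - 10/3 splits as (σ - a)(σ - a') with a = 1 + (1/3)*sqrt(39), a' = 1 - (1/3)*sqrt(39). At the order-1 pole a set g(σ) = (σ - a)*(rational part) = [-11/12] / (σ - a').
Simple pole: residue = g(a) at a = 1 + (1/3)*sqrt(39), which is -(11/312)*sqrt(39).
List the singular points by increasing real part (a conjugate pair: the negative imaginary part first).

Radius of convergence at 0: 1/7.
At 1 - (1/3)*sqrt(39): a pole of order 1; residue (11/312)*sqrt(39).
At -5/8: an algebraic (square-root) branch point.
At 1/7: a logarithmic branch point.
At 1 + (1/3)*sqrt(39): a pole of order 1; residue -(11/312)*sqrt(39).


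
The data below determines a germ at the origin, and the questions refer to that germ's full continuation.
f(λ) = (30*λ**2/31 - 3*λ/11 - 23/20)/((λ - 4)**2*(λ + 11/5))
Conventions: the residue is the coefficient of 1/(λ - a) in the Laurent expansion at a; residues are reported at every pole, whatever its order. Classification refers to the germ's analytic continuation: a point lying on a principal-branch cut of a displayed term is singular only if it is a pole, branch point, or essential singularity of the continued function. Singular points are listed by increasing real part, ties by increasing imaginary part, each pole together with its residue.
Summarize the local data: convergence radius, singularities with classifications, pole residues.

Denominator factor (λ - 4)^2: pole of order 2 at 4, modulus 4.
Denominator factor (λ + 11/5): pole of order 1 at -11/5, modulus 11/5.
The radius of convergence is the smallest modulus among the singular points: 11/5.
At the order-1 pole -11/5 set g(λ) = (λ - (-11/5))*f(λ) = (30*λ**2/31 - 3*λ/11 - 23/20)/(λ - 4)**2.
Simple pole: residue = g(a) at a = -11/5, which is 12815/119164.
At the order-2 pole 4 set g(λ) = (λ - (4))^2*f(λ) = (30*λ**2/31 - 3*λ/11 - 23/20)/(λ + 11/5).
Order-2 pole: residue = g'(a); g'(4) = 102505/119164, so the residue is 102505/119164.
List the singular points by increasing real part (a conjugate pair: the negative imaginary part first).

Radius of convergence at 0: 11/5.
At -11/5: a pole of order 1; residue 12815/119164.
At 4: a pole of order 2; residue 102505/119164.


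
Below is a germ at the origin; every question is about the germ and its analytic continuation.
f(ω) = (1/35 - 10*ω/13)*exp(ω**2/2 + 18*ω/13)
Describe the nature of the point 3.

There is no denominator, hence no pole anywhere.
The factor exp(ω**2/2 + 18*ω/13) is entire.
So the germ continues analytically to 3.

The point is a regular point.


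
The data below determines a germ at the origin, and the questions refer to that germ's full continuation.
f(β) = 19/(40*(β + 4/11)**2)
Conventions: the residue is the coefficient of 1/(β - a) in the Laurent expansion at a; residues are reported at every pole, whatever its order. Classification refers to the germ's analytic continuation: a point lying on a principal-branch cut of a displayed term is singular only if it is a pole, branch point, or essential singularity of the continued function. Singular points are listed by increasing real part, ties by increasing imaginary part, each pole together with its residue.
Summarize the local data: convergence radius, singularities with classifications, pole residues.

Radius of convergence at 0: 4/11.
At -4/11: a pole of order 2; residue 0.

Denominator factor (β + 4/11)^2: pole of order 2 at -4/11, modulus 4/11.
The radius of convergence is the smallest modulus among the singular points: 4/11.
At the order-2 pole -4/11 set g(β) = (β - (-4/11))^2*f(β) = 19/40.
Order-2 pole: residue = g'(a); g'(-4/11) = 0, so the residue is 0.


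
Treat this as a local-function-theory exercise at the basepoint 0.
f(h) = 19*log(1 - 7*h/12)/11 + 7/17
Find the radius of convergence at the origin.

Branch term (19/11)*log(1 - h/(12/7)): its argument vanishes at h = 12/7, a logarithmic branch point, modulus 12/7.
The radius of convergence is the smallest modulus among the singular points: 12/7.

The radius of convergence is 12/7.


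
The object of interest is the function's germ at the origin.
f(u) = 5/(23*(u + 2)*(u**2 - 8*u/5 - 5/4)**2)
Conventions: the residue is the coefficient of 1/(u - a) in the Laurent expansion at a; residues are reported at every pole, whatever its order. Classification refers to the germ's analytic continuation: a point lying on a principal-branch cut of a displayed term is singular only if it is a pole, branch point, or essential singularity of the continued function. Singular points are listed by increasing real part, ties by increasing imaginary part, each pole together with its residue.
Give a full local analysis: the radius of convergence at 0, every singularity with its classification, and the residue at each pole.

Radius of convergence at 0: -4/5 + (3/10)*sqrt(21).
At -2: a pole of order 1; residue 2000/325703.
At 4/5 - (3/10)*sqrt(21): a pole of order 2; residue -1000/325703 + (62000/79145829)*sqrt(21).
At 4/5 + (3/10)*sqrt(21): a pole of order 2; residue -1000/325703 - (62000/79145829)*sqrt(21).


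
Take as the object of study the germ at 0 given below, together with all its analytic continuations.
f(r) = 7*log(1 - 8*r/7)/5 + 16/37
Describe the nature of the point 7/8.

The point is a logarithmic branch point.

The term (7/5)*log(1 - r/(7/8)) has argument 1 - 7/8/(7/8) = 0 at 7/8: a logarithmic (infinitely-sheeted) branch point; the remaining terms are analytic or single-valued there.


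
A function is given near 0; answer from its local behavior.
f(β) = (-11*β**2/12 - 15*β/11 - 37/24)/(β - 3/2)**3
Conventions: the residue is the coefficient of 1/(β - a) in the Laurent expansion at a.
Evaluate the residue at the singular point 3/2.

The residue is -11/12.

At the order-3 pole 3/2 set g(β) = (β - (3/2))^3*f(β) = -11*β**2/12 - 15*β/11 - 37/24.
Order-3 pole: residue = g''(a)/2; g''(3/2) = -11/6, so the residue is -11/12.


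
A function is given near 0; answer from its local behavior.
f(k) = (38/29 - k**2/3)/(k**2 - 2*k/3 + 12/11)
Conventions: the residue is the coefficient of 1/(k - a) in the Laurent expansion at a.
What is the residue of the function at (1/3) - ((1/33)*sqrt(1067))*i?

The residue is (-1/9) + ((6890/278487)*sqrt(1067))*i.

The factor k**2 - 2*k/3 + 12/11 splits as (k - a)(k - a') with a = (1/3) - ((1/33)*sqrt(1067))*i, a' = (1/3) + ((1/33)*sqrt(1067))*i. At the order-1 pole a set g(k) = (k - a)*f(k) = [38/29 - k**2/3] / (k - a').
Simple pole: residue = g(a) at a = (1/3) - ((1/33)*sqrt(1067))*i, which is (-1/9) + ((6890/278487)*sqrt(1067))*i.


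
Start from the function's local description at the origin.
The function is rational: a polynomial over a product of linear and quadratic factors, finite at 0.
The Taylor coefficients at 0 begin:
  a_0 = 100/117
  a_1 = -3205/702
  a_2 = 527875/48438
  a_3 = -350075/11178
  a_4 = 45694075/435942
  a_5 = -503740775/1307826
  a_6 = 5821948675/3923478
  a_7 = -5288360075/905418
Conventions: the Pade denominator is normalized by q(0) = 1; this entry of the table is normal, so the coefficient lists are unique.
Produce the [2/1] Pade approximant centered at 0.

The Pade approximant has numerator coefficients [100/117, -694795/329394, -8418238/3788031]; denominator coefficients [1, 182039/63345].

Taylor coefficients needed (read off): a_0 = 100/117, a_1 = -3205/702, a_2 = 527875/48438, a_3 = -350075/11178.
Write the denominator as Q(γ) = 1 + q1*γ. Requiring Q*f - P = O(γ^4) with deg P <= 2 kills the coefficients of γ^3..γ^3 in Q*f:
  γ^3: a_3 + q1*a_2 = 0, i.e. -350075/11178 + (527875/48438)*q1 = 0.
Solving this linear system: q1 = 182039/63345.
The numerator is Q*f truncated at degree 2: P0 = a_0 = 100/117; P1 = a_1 + q1*a_0 = -694795/329394; P2 = a_2 + q1*a_1 = -8418238/3788031.


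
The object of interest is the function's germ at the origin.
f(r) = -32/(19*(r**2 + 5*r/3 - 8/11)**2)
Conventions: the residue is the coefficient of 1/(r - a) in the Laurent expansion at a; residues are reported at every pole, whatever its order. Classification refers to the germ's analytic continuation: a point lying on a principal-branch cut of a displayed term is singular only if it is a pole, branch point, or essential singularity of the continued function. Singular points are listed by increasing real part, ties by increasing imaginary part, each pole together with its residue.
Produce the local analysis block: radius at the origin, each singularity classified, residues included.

Radius of convergence at 0: -5/6 + (1/66)*sqrt(6193).
At -5/6 - (1/66)*sqrt(6193): a pole of order 2; residue -(19008/6022411)*sqrt(6193).
At -5/6 + (1/66)*sqrt(6193): a pole of order 2; residue (19008/6022411)*sqrt(6193).

Denominator factor (r**2 + 5*r/3 - 8/11)^2: discriminant 563/99, real irrational roots -5/6 + (1/66)*sqrt(6193) and -5/6 - (1/66)*sqrt(6193); poles of order 2, moduli -5/6 + (1/66)*sqrt(6193) and 5/6 + (1/66)*sqrt(6193).
The radius of convergence is the smallest modulus among the singular points: -5/6 + (1/66)*sqrt(6193).
The factor r**2 + 5*r/3 - 8/11 splits as (r - a)(r - a') with a = -5/6 - (1/66)*sqrt(6193), a' = -5/6 + (1/66)*sqrt(6193). At the order-2 pole a set g(r) = (r - a)^2*f(r) = [-32/19] / (r - a')^2.
Order-2 pole: residue = g'(a); g'(-5/6 - (1/66)*sqrt(6193)) = -(19008/6022411)*sqrt(6193), so the residue is -(19008/6022411)*sqrt(6193).
The factor r**2 + 5*r/3 - 8/11 splits as (r - a)(r - a') with a = -5/6 + (1/66)*sqrt(6193), a' = -5/6 - (1/66)*sqrt(6193). At the order-2 pole a set g(r) = (r - a)^2*f(r) = [-32/19] / (r - a')^2.
Order-2 pole: residue = g'(a); g'(-5/6 + (1/66)*sqrt(6193)) = (19008/6022411)*sqrt(6193), so the residue is (19008/6022411)*sqrt(6193).
List the singular points by increasing real part (a conjugate pair: the negative imaginary part first).


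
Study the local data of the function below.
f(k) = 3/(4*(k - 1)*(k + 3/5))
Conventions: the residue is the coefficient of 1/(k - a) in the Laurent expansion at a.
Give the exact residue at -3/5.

The residue is -15/32.

At the order-1 pole -3/5 set g(k) = (k - (-3/5))*f(k) = 3/(4*(k - 1)).
Simple pole: residue = g(a) at a = -3/5, which is -15/32.


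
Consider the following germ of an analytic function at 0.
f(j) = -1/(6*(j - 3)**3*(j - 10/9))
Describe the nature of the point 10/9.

The point is a pole of order 1.

The denominator factor j - 10/9 vanishes at 10/9 and appears to the power 1; the numerator there equals -1/6, nonzero, and no other factor vanishes.
Hence a pole whose order is the multiplicity, 1.


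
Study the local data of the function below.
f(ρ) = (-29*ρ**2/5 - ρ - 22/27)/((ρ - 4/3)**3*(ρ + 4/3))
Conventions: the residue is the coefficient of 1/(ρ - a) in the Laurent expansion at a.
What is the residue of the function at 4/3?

The residue is -661/1280.

At the order-3 pole 4/3 set g(ρ) = (ρ - (4/3))^3*f(ρ) = (-29*ρ**2/5 - ρ - 22/27)/(ρ + 4/3).
Order-3 pole: residue = g''(a)/2; g''(4/3) = -661/640, so the residue is -661/1280.


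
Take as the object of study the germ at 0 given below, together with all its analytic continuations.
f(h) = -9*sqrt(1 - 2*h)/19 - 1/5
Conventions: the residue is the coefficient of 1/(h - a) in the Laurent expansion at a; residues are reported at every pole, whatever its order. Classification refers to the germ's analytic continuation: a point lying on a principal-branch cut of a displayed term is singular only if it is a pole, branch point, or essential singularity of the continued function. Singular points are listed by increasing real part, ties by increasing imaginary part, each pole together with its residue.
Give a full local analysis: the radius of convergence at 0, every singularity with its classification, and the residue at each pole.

Branch term (-9/19)*sqrt(1 - h/(1/2)): its argument vanishes at h = 1/2, a square-root branch point, modulus 1/2.
The radius of convergence is the smallest modulus among the singular points: 1/2.

Radius of convergence at 0: 1/2.
At 1/2: an algebraic (square-root) branch point.


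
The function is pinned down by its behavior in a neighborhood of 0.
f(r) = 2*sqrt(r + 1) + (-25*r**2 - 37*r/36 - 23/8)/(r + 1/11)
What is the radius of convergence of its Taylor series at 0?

The radius of convergence is 1/11.

Denominator factor (r + 1/11): pole of order 1 at -1/11, modulus 1/11.
Branch term (2)*sqrt(1 - r/(-1)): its argument vanishes at r = -1, a square-root branch point, modulus 1.
The radius of convergence is the smallest modulus among the singular points: 1/11.


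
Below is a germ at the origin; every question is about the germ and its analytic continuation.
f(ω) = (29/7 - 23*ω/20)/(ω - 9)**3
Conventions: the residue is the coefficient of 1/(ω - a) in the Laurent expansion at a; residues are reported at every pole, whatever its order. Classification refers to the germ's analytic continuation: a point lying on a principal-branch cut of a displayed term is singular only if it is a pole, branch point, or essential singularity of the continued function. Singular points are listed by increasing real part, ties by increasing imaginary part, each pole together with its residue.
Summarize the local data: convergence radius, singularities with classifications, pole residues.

Denominator factor (ω - 9)^3: pole of order 3 at 9, modulus 9.
The radius of convergence is the smallest modulus among the singular points: 9.
At the order-3 pole 9 set g(ω) = (ω - (9))^3*f(ω) = 29/7 - 23*ω/20.
Order-3 pole: residue = g''(a)/2; g''(9) = 0, so the residue is 0.

Radius of convergence at 0: 9.
At 9: a pole of order 3; residue 0.


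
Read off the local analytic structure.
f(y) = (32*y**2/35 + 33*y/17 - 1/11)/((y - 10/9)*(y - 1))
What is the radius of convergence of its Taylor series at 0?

The radius of convergence is 1.

Denominator factor (y - 1): pole of order 1 at 1, modulus 1.
Denominator factor (y - 10/9): pole of order 1 at 10/9, modulus 10/9.
The radius of convergence is the smallest modulus among the singular points: 1.


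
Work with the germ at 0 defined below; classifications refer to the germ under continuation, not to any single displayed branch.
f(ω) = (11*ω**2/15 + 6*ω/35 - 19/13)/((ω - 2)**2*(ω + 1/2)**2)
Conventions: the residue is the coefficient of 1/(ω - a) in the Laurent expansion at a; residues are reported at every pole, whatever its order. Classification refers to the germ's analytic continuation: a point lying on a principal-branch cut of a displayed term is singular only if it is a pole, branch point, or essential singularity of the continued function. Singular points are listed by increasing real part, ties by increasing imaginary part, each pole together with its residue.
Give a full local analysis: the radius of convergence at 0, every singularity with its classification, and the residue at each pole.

Denominator factor (ω - 2)^2: pole of order 2 at 2, modulus 2.
Denominator factor (ω + 1/2)^2: pole of order 2 at -1/2, modulus 1/2.
The radius of convergence is the smallest modulus among the singular points: 1/2.
At the order-2 pole -1/2 set g(ω) = (ω - (-1/2))^2*f(ω) = (11*ω**2/15 + 6*ω/35 - 19/13)/(ω - 2)**2.
Order-2 pole: residue = g'(a); g'(-1/2) = -45128/170625, so the residue is -45128/170625.
At the order-2 pole 2 set g(ω) = (ω - (2))^2*f(ω) = (11*ω**2/15 + 6*ω/35 - 19/13)/(ω + 1/2)**2.
Order-2 pole: residue = g'(a); g'(2) = 45128/170625, so the residue is 45128/170625.
List the singular points by increasing real part (a conjugate pair: the negative imaginary part first).

Radius of convergence at 0: 1/2.
At -1/2: a pole of order 2; residue -45128/170625.
At 2: a pole of order 2; residue 45128/170625.


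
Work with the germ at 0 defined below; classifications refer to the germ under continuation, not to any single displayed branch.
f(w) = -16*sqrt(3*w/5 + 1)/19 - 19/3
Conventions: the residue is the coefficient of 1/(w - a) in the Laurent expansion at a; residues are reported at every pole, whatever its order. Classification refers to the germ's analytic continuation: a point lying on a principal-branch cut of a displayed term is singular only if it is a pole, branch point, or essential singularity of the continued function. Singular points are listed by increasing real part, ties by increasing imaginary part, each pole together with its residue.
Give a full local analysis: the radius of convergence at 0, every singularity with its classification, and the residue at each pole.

Branch term (-16/19)*sqrt(1 - w/(-5/3)): its argument vanishes at w = -5/3, a square-root branch point, modulus 5/3.
The radius of convergence is the smallest modulus among the singular points: 5/3.

Radius of convergence at 0: 5/3.
At -5/3: an algebraic (square-root) branch point.


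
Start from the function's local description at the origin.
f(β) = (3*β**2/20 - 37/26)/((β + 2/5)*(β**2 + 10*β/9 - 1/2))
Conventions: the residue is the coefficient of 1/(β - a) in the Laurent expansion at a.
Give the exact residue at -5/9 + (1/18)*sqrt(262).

The residue is -29985/36712 - (69513/4809272)*sqrt(262).

The factor β**2 + 10*β/9 - 1/2 splits as (β - a)(β - a') with a = -5/9 + (1/18)*sqrt(262), a' = -5/9 - (1/18)*sqrt(262). At the order-1 pole a set g(β) = (β - a)*f(β) = [(3*β**2/20 - 37/26)/(β + 2/5)] / (β - a').
Simple pole: residue = g(a) at a = -5/9 + (1/18)*sqrt(262), which is -29985/36712 - (69513/4809272)*sqrt(262).


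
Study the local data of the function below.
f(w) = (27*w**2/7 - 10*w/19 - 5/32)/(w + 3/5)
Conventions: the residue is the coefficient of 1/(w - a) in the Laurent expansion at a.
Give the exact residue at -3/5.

The residue is 164719/106400.

At the order-1 pole -3/5 set g(w) = (w - (-3/5))*f(w) = 27*w**2/7 - 10*w/19 - 5/32.
Simple pole: residue = g(a) at a = -3/5, which is 164719/106400.


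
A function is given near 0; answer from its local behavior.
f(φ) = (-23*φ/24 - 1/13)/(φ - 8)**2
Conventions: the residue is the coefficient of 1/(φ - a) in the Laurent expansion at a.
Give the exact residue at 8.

The residue is -23/24.

At the order-2 pole 8 set g(φ) = (φ - (8))^2*f(φ) = -23*φ/24 - 1/13.
Order-2 pole: residue = g'(a); g'(8) = -23/24, so the residue is -23/24.


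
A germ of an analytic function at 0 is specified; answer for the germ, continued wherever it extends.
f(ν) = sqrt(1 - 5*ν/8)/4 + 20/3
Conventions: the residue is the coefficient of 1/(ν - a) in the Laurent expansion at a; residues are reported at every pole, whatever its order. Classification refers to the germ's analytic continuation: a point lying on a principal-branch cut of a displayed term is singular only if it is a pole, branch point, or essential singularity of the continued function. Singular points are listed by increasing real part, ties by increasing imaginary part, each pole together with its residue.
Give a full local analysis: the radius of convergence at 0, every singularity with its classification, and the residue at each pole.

Branch term (1/4)*sqrt(1 - ν/(8/5)): its argument vanishes at ν = 8/5, a square-root branch point, modulus 8/5.
The radius of convergence is the smallest modulus among the singular points: 8/5.

Radius of convergence at 0: 8/5.
At 8/5: an algebraic (square-root) branch point.


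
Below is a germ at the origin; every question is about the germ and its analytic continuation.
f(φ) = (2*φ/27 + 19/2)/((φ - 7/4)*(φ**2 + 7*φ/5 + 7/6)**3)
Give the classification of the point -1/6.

Denominator factors: φ**2 + 7*φ/5 + 7/6 = 173/180 at φ = -1/6; φ - 7/4 = -23/12 at φ = -1/6 — none vanishes.
So the germ continues analytically to -1/6.

The point is a regular point.


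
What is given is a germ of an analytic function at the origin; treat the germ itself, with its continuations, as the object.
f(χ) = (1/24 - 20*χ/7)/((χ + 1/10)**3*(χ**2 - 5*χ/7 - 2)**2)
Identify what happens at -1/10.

The denominator factor χ + 1/10 vanishes at -1/10 and appears to the power 3; the numerator there equals 55/168, nonzero, and no other factor vanishes.
Hence a pole whose order is the multiplicity, 3.

The point is a pole of order 3.


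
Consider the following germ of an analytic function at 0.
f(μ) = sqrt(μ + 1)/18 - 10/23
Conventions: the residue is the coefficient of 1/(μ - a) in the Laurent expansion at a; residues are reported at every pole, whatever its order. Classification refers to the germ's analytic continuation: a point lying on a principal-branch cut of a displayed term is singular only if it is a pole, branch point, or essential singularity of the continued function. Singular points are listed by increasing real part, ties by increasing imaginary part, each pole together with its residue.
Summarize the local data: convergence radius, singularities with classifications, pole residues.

Radius of convergence at 0: 1.
At -1: an algebraic (square-root) branch point.

Branch term (1/18)*sqrt(1 - μ/(-1)): its argument vanishes at μ = -1, a square-root branch point, modulus 1.
The radius of convergence is the smallest modulus among the singular points: 1.


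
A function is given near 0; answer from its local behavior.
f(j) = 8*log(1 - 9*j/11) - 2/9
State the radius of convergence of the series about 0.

The radius of convergence is 11/9.

Branch term (8)*log(1 - j/(11/9)): its argument vanishes at j = 11/9, a logarithmic branch point, modulus 11/9.
The radius of convergence is the smallest modulus among the singular points: 11/9.


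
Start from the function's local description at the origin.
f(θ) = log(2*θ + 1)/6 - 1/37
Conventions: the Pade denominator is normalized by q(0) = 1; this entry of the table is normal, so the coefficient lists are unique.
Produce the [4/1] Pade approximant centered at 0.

Taylor coefficients needed (expand at 0): a_0 = -1/37, a_1 = 1/3, a_2 = -1/3, a_3 = 4/9, a_4 = -2/3, a_5 = 16/15.
Write the denominator as Q(θ) = 1 + q1*θ. Requiring Q*f - P = O(θ^6) with deg P <= 4 kills the coefficients of θ^5..θ^5 in Q*f:
  θ^5: a_5 + q1*a_4 = 0, i.e. 16/15 + (-2/3)*q1 = 0.
Solving this linear system: q1 = 8/5.
The numerator is Q*f truncated at degree 4: P0 = a_0 = -1/37; P1 = a_1 + q1*a_0 = 161/555; P2 = a_2 + q1*a_1 = 1/5; P3 = a_3 + q1*a_2 = -4/45; P4 = a_4 + q1*a_3 = 2/45.

The Pade approximant has numerator coefficients [-1/37, 161/555, 1/5, -4/45, 2/45]; denominator coefficients [1, 8/5].


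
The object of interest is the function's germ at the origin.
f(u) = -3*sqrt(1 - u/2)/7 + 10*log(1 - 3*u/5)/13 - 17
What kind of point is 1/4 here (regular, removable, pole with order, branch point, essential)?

The point is a regular point.

There is no denominator, hence no pole anywhere.
Branch term sqrt(1 - u/(2)): argument at 1/4 is 7/8, nonzero, so 1/4 is not its branch point (a point on a principal cut is still regular for the continued germ).
Branch term log(1 - u/(5/3)): argument at 1/4 is 17/20, nonzero, so 1/4 is not its branch point (a point on a principal cut is still regular for the continued germ).
So the germ continues analytically to 1/4.


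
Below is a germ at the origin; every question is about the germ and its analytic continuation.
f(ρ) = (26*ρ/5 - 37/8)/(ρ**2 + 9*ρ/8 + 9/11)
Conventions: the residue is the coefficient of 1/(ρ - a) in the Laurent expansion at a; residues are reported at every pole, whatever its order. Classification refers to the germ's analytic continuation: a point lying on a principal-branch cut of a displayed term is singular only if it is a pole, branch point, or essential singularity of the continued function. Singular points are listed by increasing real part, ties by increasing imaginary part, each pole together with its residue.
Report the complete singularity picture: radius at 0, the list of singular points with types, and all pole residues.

Denominator factor (ρ**2 + 9*ρ/8 + 9/11): discriminant -1413/704, complex-conjugate roots (-9/16) + ((3/176)*sqrt(1727))*i and (-9/16) - ((3/176)*sqrt(1727))*i; poles of order 1, moduli (3/11)*sqrt(11) and (3/11)*sqrt(11).
The radius of convergence is the smallest modulus among the singular points: (3/11)*sqrt(11).
The factor ρ**2 + 9*ρ/8 + 9/11 splits as (ρ - a)(ρ - a') with a = (-9/16) - ((3/176)*sqrt(1727))*i, a' = (-9/16) + ((3/176)*sqrt(1727))*i. At the order-1 pole a set g(ρ) = (ρ - a)*f(ρ) = [26*ρ/5 - 37/8] / (ρ - a').
Simple pole: residue = g(a) at a = (-9/16) - ((3/176)*sqrt(1727))*i, which is (13/5) - ((302/2355)*sqrt(1727))*i.
The factor ρ**2 + 9*ρ/8 + 9/11 splits as (ρ - a)(ρ - a') with a = (-9/16) + ((3/176)*sqrt(1727))*i, a' = (-9/16) - ((3/176)*sqrt(1727))*i. At the order-1 pole a set g(ρ) = (ρ - a)*f(ρ) = [26*ρ/5 - 37/8] / (ρ - a').
Simple pole: residue = g(a) at a = (-9/16) + ((3/176)*sqrt(1727))*i, which is (13/5) + ((302/2355)*sqrt(1727))*i.
List the singular points by increasing real part (a conjugate pair: the negative imaginary part first).

Radius of convergence at 0: (3/11)*sqrt(11).
At (-9/16) - ((3/176)*sqrt(1727))*i: a pole of order 1; residue (13/5) - ((302/2355)*sqrt(1727))*i.
At (-9/16) + ((3/176)*sqrt(1727))*i: a pole of order 1; residue (13/5) + ((302/2355)*sqrt(1727))*i.


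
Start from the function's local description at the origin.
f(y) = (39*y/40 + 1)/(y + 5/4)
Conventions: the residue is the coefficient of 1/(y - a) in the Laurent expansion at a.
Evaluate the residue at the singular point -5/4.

At the order-1 pole -5/4 set g(y) = (y - (-5/4))*f(y) = 39*y/40 + 1.
Simple pole: residue = g(a) at a = -5/4, which is -7/32.

The residue is -7/32.


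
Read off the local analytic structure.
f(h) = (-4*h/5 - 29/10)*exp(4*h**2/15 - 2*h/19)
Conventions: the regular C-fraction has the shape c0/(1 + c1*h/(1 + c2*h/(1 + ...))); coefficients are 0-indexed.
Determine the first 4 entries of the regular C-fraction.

The regular C-fraction coefficients are [-29/10, -94/551, -487427/388455, 9143490011/6529084665].

Taylor coefficients (expand at 0): a_0 = -29/10, a_1 = -47/95, a_2 = -19093/27075, a_3 = -23286/171475.
c0 = a_0 = -29/10. Peel one level at a time: if S = 1 + c*h/S' with S'(0) = 1, then c is the h-coefficient of S and S' = c*h/(S - 1).
S_1 = c0/f = 1 + (-94/551)*h + (-974854/4554015)*h^2 + ...; c1 = -94/551.
S_2 = c1*h/(S_1 - 1) = 1 + (-487427/388455)*h + (315292759/179426025)*h^2 + ...; c2 = -487427/388455.
S_3 = c2*h/(S_2 - 1) = 1 + (9143490011/6529084665)*h + ...; c3 = 9143490011/6529084665.


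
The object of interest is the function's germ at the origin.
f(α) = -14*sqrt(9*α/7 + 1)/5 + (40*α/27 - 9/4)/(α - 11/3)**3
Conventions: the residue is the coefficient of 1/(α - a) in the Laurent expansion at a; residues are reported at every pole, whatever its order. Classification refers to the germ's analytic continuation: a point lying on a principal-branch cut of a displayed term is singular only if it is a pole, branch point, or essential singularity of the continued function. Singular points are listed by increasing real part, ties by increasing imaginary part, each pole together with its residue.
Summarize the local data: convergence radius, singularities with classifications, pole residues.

Radius of convergence at 0: 7/9.
At -7/9: an algebraic (square-root) branch point.
At 11/3: a pole of order 3; residue 0.

Denominator factor (α - 11/3)^3: pole of order 3 at 11/3, modulus 11/3.
Branch term (-14/5)*sqrt(1 - α/(-7/9)): its argument vanishes at α = -7/9, a square-root branch point, modulus 7/9.
The radius of convergence is the smallest modulus among the singular points: 7/9.
The branch term is analytic at 11/3 and contributes nothing to the residue; only the rational part matters.
At the order-3 pole 11/3 set g(α) = (α - (11/3))^3*(rational part) = 40*α/27 - 9/4.
Order-3 pole: residue = g''(a)/2; g''(11/3) = 0, so the residue is 0.
List the singular points by increasing real part (a conjugate pair: the negative imaginary part first).


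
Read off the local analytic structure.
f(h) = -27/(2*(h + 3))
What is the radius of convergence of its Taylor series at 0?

Denominator factor (h + 3): pole of order 1 at -3, modulus 3.
The radius of convergence is the smallest modulus among the singular points: 3.

The radius of convergence is 3.


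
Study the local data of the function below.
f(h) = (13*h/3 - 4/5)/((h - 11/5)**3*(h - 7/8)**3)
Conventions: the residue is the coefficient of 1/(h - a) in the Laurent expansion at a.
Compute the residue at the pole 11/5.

At the order-3 pole 11/5 set g(h) = (h - (11/5))^3*f(h) = (13*h/3 - 4/5)/(h - 7/8)**3.
Order-3 pole: residue = g''(a)/2; g''(11/5) = 7203840000/418195493, so the residue is 3601920000/418195493.

The residue is 3601920000/418195493.


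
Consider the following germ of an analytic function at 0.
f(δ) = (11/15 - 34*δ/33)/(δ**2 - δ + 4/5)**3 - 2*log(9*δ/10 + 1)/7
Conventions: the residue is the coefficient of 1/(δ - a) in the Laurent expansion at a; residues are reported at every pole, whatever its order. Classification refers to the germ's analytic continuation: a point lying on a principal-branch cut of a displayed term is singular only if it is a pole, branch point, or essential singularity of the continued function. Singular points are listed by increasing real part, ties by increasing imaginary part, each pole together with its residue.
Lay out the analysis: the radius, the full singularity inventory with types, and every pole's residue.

Denominator factor (δ**2 - δ + 4/5)^3: discriminant -11/5, complex-conjugate roots (1/2) + ((1/10)*sqrt(55))*i and (1/2) - ((1/10)*sqrt(55))*i; poles of order 3, moduli (2/5)*sqrt(5) and (2/5)*sqrt(5).
Branch term (-2/7)*log(1 - δ/(-10/9)): its argument vanishes at δ = -10/9, a logarithmic branch point, modulus 10/9.
The radius of convergence is the smallest modulus among the singular points: (2/5)*sqrt(5).
The branch term is analytic at (1/2) - ((1/10)*sqrt(55))*i and contributes nothing to the residue; only the rational part matters.
The factor δ**2 - δ + 4/5 splits as (δ - a)(δ - a') with a = (1/2) - ((1/10)*sqrt(55))*i, a' = (1/2) + ((1/10)*sqrt(55))*i. At the order-3 pole a set g(δ) = (δ - a)^3*(rational part) = [11/15 - 34*δ/33] / (δ - a')^3.
Order-3 pole: residue = g''(a)/2; g''((1/2) - ((1/10)*sqrt(55))*i) = ((720/14641)*sqrt(55))*i, so the residue is ((360/14641)*sqrt(55))*i.
The branch term is analytic at (1/2) + ((1/10)*sqrt(55))*i and contributes nothing to the residue; only the rational part matters.
The factor δ**2 - δ + 4/5 splits as (δ - a)(δ - a') with a = (1/2) + ((1/10)*sqrt(55))*i, a' = (1/2) - ((1/10)*sqrt(55))*i. At the order-3 pole a set g(δ) = (δ - a)^3*(rational part) = [11/15 - 34*δ/33] / (δ - a')^3.
Order-3 pole: residue = g''(a)/2; g''((1/2) + ((1/10)*sqrt(55))*i) = -((720/14641)*sqrt(55))*i, so the residue is -((360/14641)*sqrt(55))*i.
List the singular points by increasing real part (a conjugate pair: the negative imaginary part first).

Radius of convergence at 0: (2/5)*sqrt(5).
At -10/9: a logarithmic branch point.
At (1/2) - ((1/10)*sqrt(55))*i: a pole of order 3; residue ((360/14641)*sqrt(55))*i.
At (1/2) + ((1/10)*sqrt(55))*i: a pole of order 3; residue -((360/14641)*sqrt(55))*i.


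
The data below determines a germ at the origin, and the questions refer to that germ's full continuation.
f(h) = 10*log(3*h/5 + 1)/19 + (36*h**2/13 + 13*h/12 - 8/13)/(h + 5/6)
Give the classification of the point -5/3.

The point is a logarithmic branch point.

The term (10/19)*log(1 - h/(-5/3)) has argument 1 - -5/3/(-5/3) = 0 at -5/3: a logarithmic (infinitely-sheeted) branch point; the remaining terms are analytic or single-valued there.


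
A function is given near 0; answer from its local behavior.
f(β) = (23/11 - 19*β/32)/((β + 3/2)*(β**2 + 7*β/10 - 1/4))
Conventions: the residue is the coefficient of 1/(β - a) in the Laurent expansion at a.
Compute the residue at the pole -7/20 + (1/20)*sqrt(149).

The factor β**2 + 7*β/10 - 1/4 splits as (β - a)(β - a') with a = -7/20 + (1/20)*sqrt(149), a' = -7/20 - (1/20)*sqrt(149). At the order-1 pole a set g(β) = (β - a)*f(β) = [(23/11 - 19*β/32)/(β + 3/2)] / (β - a').
Simple pole: residue = g(a) at a = -7/20 + (1/20)*sqrt(149), which is -10495/6688 + (201675/996512)*sqrt(149).

The residue is -10495/6688 + (201675/996512)*sqrt(149).


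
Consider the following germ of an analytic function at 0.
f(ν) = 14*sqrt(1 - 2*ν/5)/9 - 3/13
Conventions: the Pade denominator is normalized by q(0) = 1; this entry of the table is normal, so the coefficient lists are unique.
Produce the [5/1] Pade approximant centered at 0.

Taylor coefficients needed (expand at 0): a_0 = 155/117, a_1 = -14/45, a_2 = -7/225, a_3 = -7/1125, a_4 = -7/4500, a_5 = -49/112500, a_6 = -49/375000.
Write the denominator as Q(ν) = 1 + q1*ν. Requiring Q*f - P = O(ν^7) with deg P <= 5 kills the coefficients of ν^6..ν^6 in Q*f:
  ν^6: a_6 + q1*a_5 = 0, i.e. -49/375000 + (-49/112500)*q1 = 0.
Solving this linear system: q1 = -3/10.
The numerator is Q*f truncated at degree 5: P0 = a_0 = 155/117; P1 = a_1 + q1*a_0 = -829/1170; P2 = a_2 + q1*a_1 = 14/225; P3 = a_3 + q1*a_2 = 7/2250; P4 = a_4 + q1*a_3 = 7/22500; P5 = a_5 + q1*a_4 = 7/225000.

The Pade approximant has numerator coefficients [155/117, -829/1170, 14/225, 7/2250, 7/22500, 7/225000]; denominator coefficients [1, -3/10].
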